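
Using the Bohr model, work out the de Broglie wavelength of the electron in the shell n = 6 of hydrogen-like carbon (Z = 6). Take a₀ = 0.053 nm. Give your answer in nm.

The Bohr quantisation condition is nλ = 2πr_n.
r_n = n²a₀/Z = 0.32 nm
λ = 2πr_n/n = 2π·0.32/6 = 0.33 nm

0.33 nm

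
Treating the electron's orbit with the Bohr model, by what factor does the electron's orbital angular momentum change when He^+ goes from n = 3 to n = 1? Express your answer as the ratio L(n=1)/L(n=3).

1/3

L = nℏ depends only on n, so L ∝ n.
L(n=1)/L(n=3) = (1/3)^1 = 1/3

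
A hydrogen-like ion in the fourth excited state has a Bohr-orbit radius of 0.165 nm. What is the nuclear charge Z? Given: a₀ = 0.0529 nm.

8

r_n = n²a₀/Z ⇒ Z = n²a₀/r = 5² × 0.0529 / 0.165 ≈ 8.02
Z = 8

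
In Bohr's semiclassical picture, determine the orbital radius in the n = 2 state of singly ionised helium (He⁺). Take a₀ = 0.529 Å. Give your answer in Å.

1.06 Å

r_n = n²a₀/Z = 2² × 0.529 / 2
    = 4 × 0.529 / 2 = 1.06 Å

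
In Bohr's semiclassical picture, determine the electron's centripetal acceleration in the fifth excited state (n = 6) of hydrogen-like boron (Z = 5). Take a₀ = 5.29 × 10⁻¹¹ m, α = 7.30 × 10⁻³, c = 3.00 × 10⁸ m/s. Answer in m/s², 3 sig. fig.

8.74 × 10²¹ m/s²

r = n²a₀/Z = 3.81 × 10⁻¹⁰ m, v = Zαc/n = 1.82 × 10⁶ m/s
a = v²/r = (1.82 × 10⁶)² / 3.81 × 10⁻¹⁰ = 8.74 × 10²¹ m/s²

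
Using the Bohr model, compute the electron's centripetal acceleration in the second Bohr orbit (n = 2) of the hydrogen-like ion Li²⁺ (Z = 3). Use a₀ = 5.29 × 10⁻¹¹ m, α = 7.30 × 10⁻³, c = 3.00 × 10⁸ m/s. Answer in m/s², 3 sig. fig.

r = n²a₀/Z = 7.05 × 10⁻¹¹ m, v = Zαc/n = 3.29 × 10⁶ m/s
a = v²/r = (3.29 × 10⁶)² / 7.05 × 10⁻¹¹ = 1.53 × 10²³ m/s²

1.53 × 10²³ m/s²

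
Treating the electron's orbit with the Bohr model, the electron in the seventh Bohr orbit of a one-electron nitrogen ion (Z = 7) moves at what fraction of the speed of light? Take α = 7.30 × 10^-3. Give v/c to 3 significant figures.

0.00730

v_n = Zαc/n, so v/c = Zα/n = 7 × 0.00730 / 7 = 0.00730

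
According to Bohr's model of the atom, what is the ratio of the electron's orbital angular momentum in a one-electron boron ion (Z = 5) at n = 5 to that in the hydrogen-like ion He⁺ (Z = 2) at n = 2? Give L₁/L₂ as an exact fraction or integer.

L = nℏ is independent of Z.
L₁/L₂ = n₁/n₂ = 5/2 = 5/2

5/2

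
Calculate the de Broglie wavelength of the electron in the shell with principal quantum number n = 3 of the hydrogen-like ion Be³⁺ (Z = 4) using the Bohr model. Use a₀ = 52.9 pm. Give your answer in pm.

249 pm

The Bohr quantisation condition is nλ = 2πr_n.
r_n = n²a₀/Z = 119 pm
λ = 2πr_n/n = 2π·119/3 = 249 pm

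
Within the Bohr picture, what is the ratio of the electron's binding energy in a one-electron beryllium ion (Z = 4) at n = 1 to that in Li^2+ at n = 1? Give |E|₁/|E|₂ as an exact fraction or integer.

16/9

|E| ∝ Z^2 · n^-2
|E|₁/|E|₂ = (4/3)^2 · (1/1)^-2 = 16/9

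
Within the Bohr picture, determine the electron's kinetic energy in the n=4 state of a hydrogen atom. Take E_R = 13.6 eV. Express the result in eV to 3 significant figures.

0.850 eV

For a Coulomb orbit the virial theorem gives K = −E_n.
E_n = −E_R·Z²/n², so K = E_R·Z²/n² = 13.6 × 1²/4² = 0.850 eV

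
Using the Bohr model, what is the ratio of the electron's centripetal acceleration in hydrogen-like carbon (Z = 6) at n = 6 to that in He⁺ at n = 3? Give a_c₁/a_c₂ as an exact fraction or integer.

a_c ∝ Z^3 · n^-4
a_c₁/a_c₂ = (6/2)^3 · (6/3)^-4 = 27/16

27/16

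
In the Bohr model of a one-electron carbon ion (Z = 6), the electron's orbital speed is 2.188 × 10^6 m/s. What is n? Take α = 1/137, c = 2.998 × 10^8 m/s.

6

v_n = Zαc/n ⇒ n = Zαc/v = 6 × 0.007299 × 2.998 × 10^8 / 2.188 × 10^6 ≈ 6.00
n = 6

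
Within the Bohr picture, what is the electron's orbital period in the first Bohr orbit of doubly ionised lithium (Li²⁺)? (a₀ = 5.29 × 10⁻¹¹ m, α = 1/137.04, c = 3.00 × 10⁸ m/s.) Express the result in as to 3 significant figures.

r = n²a₀/Z = 1²·5.29 × 10⁻¹¹/3 = 1.76 × 10⁻¹¹ m
v = Zαc/n = 3·0.00730·3.00 × 10⁸/1 = 6.57 × 10⁶ m/s
T = 2πr/v = 1.69 × 10⁻¹⁷ s = 16.9 as

16.9 as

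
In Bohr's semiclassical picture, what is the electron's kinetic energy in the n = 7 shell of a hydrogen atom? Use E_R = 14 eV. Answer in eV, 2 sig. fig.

For a Coulomb orbit the virial theorem gives K = −E_n.
E_n = −E_R·Z²/n², so K = E_R·Z²/n² = 14 × 1²/7² = 0.29 eV

0.29 eV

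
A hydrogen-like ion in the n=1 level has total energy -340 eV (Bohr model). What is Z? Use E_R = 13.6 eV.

5

E_n = −E_R Z²/n² ⇒ Z² = −E_n n²/E_R = 340 × 1² / 13.6 ≈ 25.00
Z = 5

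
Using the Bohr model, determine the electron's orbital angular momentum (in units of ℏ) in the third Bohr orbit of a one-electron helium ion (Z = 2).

3

L_n = nℏ, so L/ℏ = n = 3.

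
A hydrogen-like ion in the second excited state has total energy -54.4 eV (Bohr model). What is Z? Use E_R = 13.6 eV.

E_n = −E_R Z²/n² ⇒ Z² = −E_n n²/E_R = 54.4 × 3² / 13.6 ≈ 36.00
Z = 6

6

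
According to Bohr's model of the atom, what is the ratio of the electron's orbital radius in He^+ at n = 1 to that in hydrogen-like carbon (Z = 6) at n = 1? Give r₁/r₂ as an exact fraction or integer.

3

r ∝ Z^-1 · n^2
r₁/r₂ = (2/6)^-1 · (1/1)^2 = 3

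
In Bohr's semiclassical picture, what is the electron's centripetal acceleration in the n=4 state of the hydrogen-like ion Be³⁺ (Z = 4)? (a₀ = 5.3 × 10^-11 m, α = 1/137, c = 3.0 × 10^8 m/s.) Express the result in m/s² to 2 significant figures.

r = n²a₀/Z = 2.1 × 10^-10 m, v = Zαc/n = 2.2 × 10^6 m/s
a = v²/r = (2.2 × 10^6)² / 2.1 × 10^-10 = 2.3 × 10^22 m/s²

2.3 × 10^22 m/s²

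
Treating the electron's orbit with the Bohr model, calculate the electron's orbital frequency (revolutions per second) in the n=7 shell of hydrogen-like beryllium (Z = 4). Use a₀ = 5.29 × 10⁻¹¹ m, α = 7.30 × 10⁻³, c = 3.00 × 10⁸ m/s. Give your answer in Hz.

r = n²a₀/Z = 6.48 × 10⁻¹⁰ m, v = Zαc/n = 1.25 × 10⁶ m/s
f = v/(2πr) = 3.07 × 10¹⁴ Hz

3.07 × 10¹⁴ Hz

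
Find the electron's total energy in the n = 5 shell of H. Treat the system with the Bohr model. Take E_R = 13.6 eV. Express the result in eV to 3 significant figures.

E_n = −E_R·Z²/n² = −13.6 × 1²/5² = -0.544 eV

-0.544 eV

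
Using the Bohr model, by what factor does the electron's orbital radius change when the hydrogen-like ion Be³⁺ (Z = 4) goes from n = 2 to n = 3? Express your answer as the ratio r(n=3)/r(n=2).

r ∝ Z^-1 · n^2; with Z fixed, r ∝ n^2.
r(n=3)/r(n=2) = (3/2)^2 = 9/4

9/4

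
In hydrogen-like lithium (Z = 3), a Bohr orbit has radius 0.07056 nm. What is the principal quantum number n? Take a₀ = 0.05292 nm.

r_n = n²a₀/Z ⇒ n² = rZ/a₀ = 0.07056 × 3 / 0.05292 ≈ 4.00
n = 2

2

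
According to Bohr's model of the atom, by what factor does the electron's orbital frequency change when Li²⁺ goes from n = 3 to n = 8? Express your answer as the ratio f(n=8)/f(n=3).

27/512

f ∝ Z^2 · n^-3; with Z fixed, f ∝ n^-3.
f(n=8)/f(n=3) = (8/3)^-3 = 27/512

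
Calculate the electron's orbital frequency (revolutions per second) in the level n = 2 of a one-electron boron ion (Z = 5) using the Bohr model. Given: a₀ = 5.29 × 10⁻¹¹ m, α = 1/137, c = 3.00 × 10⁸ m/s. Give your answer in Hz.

2.06 × 10¹⁶ Hz

r = n²a₀/Z = 4.23 × 10⁻¹¹ m, v = Zαc/n = 5.47 × 10⁶ m/s
f = v/(2πr) = 2.06 × 10¹⁶ Hz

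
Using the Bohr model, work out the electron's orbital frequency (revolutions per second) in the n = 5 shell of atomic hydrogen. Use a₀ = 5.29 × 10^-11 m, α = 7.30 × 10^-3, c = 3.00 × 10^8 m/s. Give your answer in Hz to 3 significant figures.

r = n²a₀/Z = 1.32 × 10^-9 m, v = Zαc/n = 4.38 × 10^5 m/s
f = v/(2πr) = 5.27 × 10^13 Hz

5.27 × 10^13 Hz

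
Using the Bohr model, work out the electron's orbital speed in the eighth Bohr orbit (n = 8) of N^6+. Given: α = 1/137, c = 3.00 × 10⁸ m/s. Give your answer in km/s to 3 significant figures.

1920 km/s

v_n = Zαc/n = 7 × 0.00730 × 3.00 × 10⁸ / 8
    = 1920 km/s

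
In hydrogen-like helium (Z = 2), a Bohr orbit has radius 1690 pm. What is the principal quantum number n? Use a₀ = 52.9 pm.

8

r_n = n²a₀/Z ⇒ n² = rZ/a₀ = 1690 × 2 / 52.9 ≈ 63.89
n = 8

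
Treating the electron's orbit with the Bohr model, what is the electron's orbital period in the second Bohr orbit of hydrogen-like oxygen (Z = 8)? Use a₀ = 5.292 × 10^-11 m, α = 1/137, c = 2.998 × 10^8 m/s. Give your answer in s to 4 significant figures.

1.899 × 10^-17 s

r = n²a₀/Z = 2²·5.292 × 10^-11/8 = 2.646 × 10^-11 m
v = Zαc/n = 8·0.007299·2.998 × 10^8/2 = 8.753 × 10^6 m/s
T = 2πr/v = 1.899 × 10^-17 s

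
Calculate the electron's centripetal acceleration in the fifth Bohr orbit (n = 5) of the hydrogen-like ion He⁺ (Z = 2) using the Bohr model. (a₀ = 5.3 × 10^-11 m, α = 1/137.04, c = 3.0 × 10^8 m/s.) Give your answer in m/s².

r = n²a₀/Z = 6.6 × 10^-10 m, v = Zαc/n = 8.8 × 10^5 m/s
a = v²/r = (8.8 × 10^5)² / 6.6 × 10^-10 = 1.2 × 10^21 m/s²

1.2 × 10^21 m/s²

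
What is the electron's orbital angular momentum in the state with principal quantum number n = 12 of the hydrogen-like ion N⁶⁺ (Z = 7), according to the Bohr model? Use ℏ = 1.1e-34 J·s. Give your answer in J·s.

L_n = nℏ = 12 × 1.1e-34 = 1.3e-33 J·s

1.3e-33 J·s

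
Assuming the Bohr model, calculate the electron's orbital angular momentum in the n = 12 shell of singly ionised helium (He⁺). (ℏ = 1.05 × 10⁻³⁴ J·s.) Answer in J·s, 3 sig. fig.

L_n = nℏ = 12 × 1.05 × 10⁻³⁴ = 1.26 × 10⁻³³ J·s

1.26 × 10⁻³³ J·s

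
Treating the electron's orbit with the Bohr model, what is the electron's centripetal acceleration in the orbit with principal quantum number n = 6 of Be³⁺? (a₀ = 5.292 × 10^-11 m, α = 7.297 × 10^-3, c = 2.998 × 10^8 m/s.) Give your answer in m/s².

r = n²a₀/Z = 4.763 × 10^-10 m, v = Zαc/n = 1.458 × 10^6 m/s
a = v²/r = (1.458 × 10^6)² / 4.763 × 10^-10 = 4.466 × 10^21 m/s²

4.466 × 10^21 m/s²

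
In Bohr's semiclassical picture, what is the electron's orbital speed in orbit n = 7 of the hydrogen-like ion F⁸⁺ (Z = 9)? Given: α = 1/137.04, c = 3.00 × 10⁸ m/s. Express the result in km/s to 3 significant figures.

2810 km/s

v_n = Zαc/n = 9 × 0.00730 × 3.00 × 10⁸ / 7
    = 2810 km/s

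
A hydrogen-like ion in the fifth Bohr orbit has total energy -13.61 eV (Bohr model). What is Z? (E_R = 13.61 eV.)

5

E_n = −E_R Z²/n² ⇒ Z² = −E_n n²/E_R = 13.61 × 5² / 13.61 ≈ 25.00
Z = 5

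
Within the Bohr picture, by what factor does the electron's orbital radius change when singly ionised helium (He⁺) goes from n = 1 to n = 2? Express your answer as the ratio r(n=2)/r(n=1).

r ∝ Z^-1 · n^2; with Z fixed, r ∝ n^2.
r(n=2)/r(n=1) = (2/1)^2 = 4

4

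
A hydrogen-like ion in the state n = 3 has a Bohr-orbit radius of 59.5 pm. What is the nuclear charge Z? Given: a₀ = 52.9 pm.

r_n = n²a₀/Z ⇒ Z = n²a₀/r = 3² × 52.9 / 59.5 ≈ 8.00
Z = 8

8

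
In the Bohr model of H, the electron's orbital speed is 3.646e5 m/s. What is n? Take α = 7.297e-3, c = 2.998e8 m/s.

v_n = Zαc/n ⇒ n = Zαc/v = 1 × 0.007297 × 2.998e8 / 3.646e5 ≈ 6.00
n = 6

6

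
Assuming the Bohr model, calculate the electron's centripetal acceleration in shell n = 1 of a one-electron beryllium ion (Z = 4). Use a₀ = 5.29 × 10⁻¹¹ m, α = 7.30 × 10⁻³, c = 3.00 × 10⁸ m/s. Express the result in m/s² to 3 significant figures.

5.80 × 10²⁴ m/s²

r = n²a₀/Z = 1.32 × 10⁻¹¹ m, v = Zαc/n = 8.76 × 10⁶ m/s
a = v²/r = (8.76 × 10⁶)² / 1.32 × 10⁻¹¹ = 5.80 × 10²⁴ m/s²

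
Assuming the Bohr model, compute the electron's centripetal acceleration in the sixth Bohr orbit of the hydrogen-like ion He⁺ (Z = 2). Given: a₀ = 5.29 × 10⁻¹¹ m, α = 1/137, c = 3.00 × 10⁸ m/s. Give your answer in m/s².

r = n²a₀/Z = 9.52 × 10⁻¹⁰ m, v = Zαc/n = 7.30 × 10⁵ m/s
a = v²/r = (7.30 × 10⁵)² / 9.52 × 10⁻¹⁰ = 5.60 × 10²⁰ m/s²

5.60 × 10²⁰ m/s²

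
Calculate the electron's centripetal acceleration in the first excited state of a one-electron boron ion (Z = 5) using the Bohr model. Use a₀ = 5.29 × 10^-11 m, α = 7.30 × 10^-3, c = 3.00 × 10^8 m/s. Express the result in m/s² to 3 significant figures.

7.08 × 10^23 m/s²

r = n²a₀/Z = 4.23 × 10^-11 m, v = Zαc/n = 5.47 × 10^6 m/s
a = v²/r = (5.47 × 10^6)² / 4.23 × 10^-11 = 7.08 × 10^23 m/s²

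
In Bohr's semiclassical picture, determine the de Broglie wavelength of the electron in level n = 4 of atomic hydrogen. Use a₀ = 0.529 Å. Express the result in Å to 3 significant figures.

13.3 Å

The Bohr quantisation condition is nλ = 2πr_n.
r_n = n²a₀/Z = 8.46 Å
λ = 2πr_n/n = 2π·8.46/4 = 13.3 Å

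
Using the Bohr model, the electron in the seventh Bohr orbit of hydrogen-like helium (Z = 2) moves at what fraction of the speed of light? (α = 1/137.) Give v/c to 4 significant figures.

v_n = Zαc/n, so v/c = Zα/n = 2 × 0.007299 / 7 = 0.002086

0.002086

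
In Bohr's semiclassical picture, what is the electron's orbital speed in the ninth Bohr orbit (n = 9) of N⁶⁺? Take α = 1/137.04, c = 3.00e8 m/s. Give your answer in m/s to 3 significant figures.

1.70e6 m/s

v_n = Zαc/n = 7 × 0.00730 × 3.00e8 / 9
    = 1.70e6 m/s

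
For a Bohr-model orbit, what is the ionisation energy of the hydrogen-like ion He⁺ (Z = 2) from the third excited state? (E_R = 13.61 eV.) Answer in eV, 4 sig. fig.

E_n = −E_R·Z²/n² = −13.61 × 2²/4² eV = -3.402 eV
Ionisation energy = −E_n = 3.402 eV

3.402 eV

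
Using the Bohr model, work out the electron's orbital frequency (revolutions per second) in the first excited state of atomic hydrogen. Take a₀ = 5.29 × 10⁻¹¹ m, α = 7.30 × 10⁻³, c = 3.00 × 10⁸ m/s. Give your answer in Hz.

r = n²a₀/Z = 2.12 × 10⁻¹⁰ m, v = Zαc/n = 1.09 × 10⁶ m/s
f = v/(2πr) = 8.24 × 10¹⁴ Hz

8.24 × 10¹⁴ Hz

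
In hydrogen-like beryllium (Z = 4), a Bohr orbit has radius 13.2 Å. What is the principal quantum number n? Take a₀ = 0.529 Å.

r_n = n²a₀/Z ⇒ n² = rZ/a₀ = 13.2 × 4 / 0.529 ≈ 99.81
n = 10

10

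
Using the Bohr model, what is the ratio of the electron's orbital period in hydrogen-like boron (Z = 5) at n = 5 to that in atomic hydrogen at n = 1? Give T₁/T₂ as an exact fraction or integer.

T ∝ Z^-2 · n^3
T₁/T₂ = (5/1)^-2 · (5/1)^3 = 5

5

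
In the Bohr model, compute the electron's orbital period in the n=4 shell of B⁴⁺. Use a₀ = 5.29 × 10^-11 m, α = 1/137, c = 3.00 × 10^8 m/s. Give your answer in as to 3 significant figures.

389 as

r = n²a₀/Z = 4²·5.29 × 10^-11/5 = 1.69 × 10^-10 m
v = Zαc/n = 5·0.00730·3.00 × 10^8/4 = 2.74 × 10^6 m/s
T = 2πr/v = 3.89 × 10^-16 s = 389 as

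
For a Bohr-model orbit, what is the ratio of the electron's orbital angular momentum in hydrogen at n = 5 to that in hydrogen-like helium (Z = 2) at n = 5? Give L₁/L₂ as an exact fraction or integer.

1

L = nℏ is independent of Z.
L₁/L₂ = n₁/n₂ = 5/5 = 1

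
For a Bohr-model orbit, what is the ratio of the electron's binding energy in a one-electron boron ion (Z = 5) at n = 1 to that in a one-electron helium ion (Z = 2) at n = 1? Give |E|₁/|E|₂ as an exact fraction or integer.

25/4

|E| ∝ Z^2 · n^-2
|E|₁/|E|₂ = (5/2)^2 · (1/1)^-2 = 25/4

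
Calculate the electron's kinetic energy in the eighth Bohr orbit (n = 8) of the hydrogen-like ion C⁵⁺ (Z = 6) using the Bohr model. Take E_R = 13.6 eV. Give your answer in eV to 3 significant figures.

For a Coulomb orbit the virial theorem gives K = −E_n.
E_n = −E_R·Z²/n², so K = E_R·Z²/n² = 13.6 × 6²/8² = 7.65 eV

7.65 eV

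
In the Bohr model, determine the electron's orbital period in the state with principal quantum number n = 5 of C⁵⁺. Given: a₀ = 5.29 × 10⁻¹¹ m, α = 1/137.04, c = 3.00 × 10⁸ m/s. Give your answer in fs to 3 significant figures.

r = n²a₀/Z = 5²·5.29 × 10⁻¹¹/6 = 2.20 × 10⁻¹⁰ m
v = Zαc/n = 6·0.00730·3.00 × 10⁸/5 = 2.63 × 10⁶ m/s
T = 2πr/v = 5.27 × 10⁻¹⁶ s = 0.527 fs

0.527 fs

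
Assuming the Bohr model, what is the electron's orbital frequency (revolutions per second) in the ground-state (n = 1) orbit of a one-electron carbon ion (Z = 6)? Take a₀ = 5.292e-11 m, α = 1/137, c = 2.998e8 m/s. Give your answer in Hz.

2.369e17 Hz

r = n²a₀/Z = 8.820e-12 m, v = Zαc/n = 1.313e7 m/s
f = v/(2πr) = 2.369e17 Hz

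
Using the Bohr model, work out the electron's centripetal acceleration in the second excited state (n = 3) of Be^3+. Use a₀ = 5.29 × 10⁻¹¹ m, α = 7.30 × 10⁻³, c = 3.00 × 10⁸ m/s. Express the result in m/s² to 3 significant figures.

r = n²a₀/Z = 1.19 × 10⁻¹⁰ m, v = Zαc/n = 2.92 × 10⁶ m/s
a = v²/r = (2.92 × 10⁶)² / 1.19 × 10⁻¹⁰ = 7.16 × 10²² m/s²

7.16 × 10²² m/s²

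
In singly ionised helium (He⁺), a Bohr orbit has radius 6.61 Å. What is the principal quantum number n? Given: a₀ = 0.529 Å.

r_n = n²a₀/Z ⇒ n² = rZ/a₀ = 6.61 × 2 / 0.529 ≈ 24.99
n = 5

5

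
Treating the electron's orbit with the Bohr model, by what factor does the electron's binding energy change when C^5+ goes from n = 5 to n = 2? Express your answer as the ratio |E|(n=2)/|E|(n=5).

|E| ∝ Z^2 · n^-2; with Z fixed, |E| ∝ n^-2.
|E|(n=2)/|E|(n=5) = (2/5)^-2 = 25/4

25/4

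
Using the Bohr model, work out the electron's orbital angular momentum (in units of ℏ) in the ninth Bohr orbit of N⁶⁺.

9

L_n = nℏ, so L/ℏ = n = 9.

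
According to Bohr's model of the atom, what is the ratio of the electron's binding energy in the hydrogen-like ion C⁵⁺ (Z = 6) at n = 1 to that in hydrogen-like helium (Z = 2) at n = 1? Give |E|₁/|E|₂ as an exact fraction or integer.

9

|E| ∝ Z^2 · n^-2
|E|₁/|E|₂ = (6/2)^2 · (1/1)^-2 = 9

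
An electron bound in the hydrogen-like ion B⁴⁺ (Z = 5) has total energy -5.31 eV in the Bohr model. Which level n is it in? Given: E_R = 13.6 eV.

E_n = −E_R Z²/n² ⇒ n² = E_R Z²/(−E_n) = 13.6 × 5² / 5.31 ≈ 64.03
n = 8

8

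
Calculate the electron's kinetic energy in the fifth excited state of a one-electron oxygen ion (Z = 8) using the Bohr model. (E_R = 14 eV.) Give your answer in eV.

For a Coulomb orbit the virial theorem gives K = −E_n.
E_n = −E_R·Z²/n², so K = E_R·Z²/n² = 14 × 8²/6² = 25 eV

25 eV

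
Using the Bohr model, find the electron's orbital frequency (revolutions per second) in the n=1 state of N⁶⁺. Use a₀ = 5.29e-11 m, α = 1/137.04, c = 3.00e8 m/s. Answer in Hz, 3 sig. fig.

r = n²a₀/Z = 7.56e-12 m, v = Zαc/n = 1.53e7 m/s
f = v/(2πr) = 3.23e17 Hz

3.23e17 Hz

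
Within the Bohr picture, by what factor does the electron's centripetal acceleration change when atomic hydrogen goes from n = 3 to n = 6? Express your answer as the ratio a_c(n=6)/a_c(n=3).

a_c ∝ Z^3 · n^-4; with Z fixed, a_c ∝ n^-4.
a_c(n=6)/a_c(n=3) = (6/3)^-4 = 1/16

1/16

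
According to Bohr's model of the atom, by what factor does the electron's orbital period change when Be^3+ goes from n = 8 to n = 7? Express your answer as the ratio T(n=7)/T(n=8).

T ∝ Z^-2 · n^3; with Z fixed, T ∝ n^3.
T(n=7)/T(n=8) = (7/8)^3 = 343/512

343/512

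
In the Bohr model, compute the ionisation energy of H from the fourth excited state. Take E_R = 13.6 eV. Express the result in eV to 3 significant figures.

E_n = −E_R·Z²/n² = −13.6 × 1²/5² eV = -0.544 eV
Ionisation energy = −E_n = 0.544 eV

0.544 eV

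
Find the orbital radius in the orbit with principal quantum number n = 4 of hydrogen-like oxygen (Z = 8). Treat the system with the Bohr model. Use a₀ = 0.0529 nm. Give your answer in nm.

0.106 nm

r_n = n²a₀/Z = 4² × 0.0529 / 8
    = 16 × 0.0529 / 8 = 0.106 nm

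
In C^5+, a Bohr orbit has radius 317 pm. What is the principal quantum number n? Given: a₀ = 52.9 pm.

6

r_n = n²a₀/Z ⇒ n² = rZ/a₀ = 317 × 6 / 52.9 ≈ 35.95
n = 6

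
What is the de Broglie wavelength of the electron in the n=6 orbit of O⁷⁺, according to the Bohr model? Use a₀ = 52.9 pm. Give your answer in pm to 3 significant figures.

249 pm

The Bohr quantisation condition is nλ = 2πr_n.
r_n = n²a₀/Z = 238 pm
λ = 2πr_n/n = 2π·238/6 = 249 pm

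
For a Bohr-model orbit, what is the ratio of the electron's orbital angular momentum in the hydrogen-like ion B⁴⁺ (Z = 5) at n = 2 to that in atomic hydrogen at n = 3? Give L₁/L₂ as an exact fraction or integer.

2/3

L = nℏ is independent of Z.
L₁/L₂ = n₁/n₂ = 2/3 = 2/3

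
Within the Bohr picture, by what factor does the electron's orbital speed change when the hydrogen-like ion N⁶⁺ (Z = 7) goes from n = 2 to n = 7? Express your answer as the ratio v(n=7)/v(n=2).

v ∝ Z^1 · n^-1; with Z fixed, v ∝ n^-1.
v(n=7)/v(n=2) = (7/2)^-1 = 2/7

2/7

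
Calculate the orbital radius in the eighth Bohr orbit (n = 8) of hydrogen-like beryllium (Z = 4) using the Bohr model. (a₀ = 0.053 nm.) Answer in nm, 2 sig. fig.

0.85 nm

r_n = n²a₀/Z = 8² × 0.053 / 4
    = 64 × 0.053 / 4 = 0.85 nm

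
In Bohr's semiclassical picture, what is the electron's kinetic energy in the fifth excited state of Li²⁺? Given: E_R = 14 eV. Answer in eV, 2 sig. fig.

For a Coulomb orbit the virial theorem gives K = −E_n.
E_n = −E_R·Z²/n², so K = E_R·Z²/n² = 14 × 3²/6² = 3.5 eV

3.5 eV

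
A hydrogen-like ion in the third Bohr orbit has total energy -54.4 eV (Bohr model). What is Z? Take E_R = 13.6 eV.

E_n = −E_R Z²/n² ⇒ Z² = −E_n n²/E_R = 54.4 × 3² / 13.6 ≈ 36.00
Z = 6

6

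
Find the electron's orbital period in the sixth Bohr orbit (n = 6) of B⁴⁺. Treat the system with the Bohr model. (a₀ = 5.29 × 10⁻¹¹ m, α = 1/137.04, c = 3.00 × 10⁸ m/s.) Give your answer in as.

r = n²a₀/Z = 6²·5.29 × 10⁻¹¹/5 = 3.81 × 10⁻¹⁰ m
v = Zαc/n = 5·0.00730·3.00 × 10⁸/6 = 1.82 × 10⁶ m/s
T = 2πr/v = 1.31 × 10⁻¹⁵ s = 1310 as

1310 as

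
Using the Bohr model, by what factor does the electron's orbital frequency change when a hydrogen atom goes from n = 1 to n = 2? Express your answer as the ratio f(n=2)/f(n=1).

1/8

f ∝ Z^2 · n^-3; with Z fixed, f ∝ n^-3.
f(n=2)/f(n=1) = (2/1)^-3 = 1/8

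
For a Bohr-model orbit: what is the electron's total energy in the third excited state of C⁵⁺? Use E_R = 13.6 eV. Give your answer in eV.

-30.6 eV

E_n = −E_R·Z²/n² = −13.6 × 6²/4² = -30.6 eV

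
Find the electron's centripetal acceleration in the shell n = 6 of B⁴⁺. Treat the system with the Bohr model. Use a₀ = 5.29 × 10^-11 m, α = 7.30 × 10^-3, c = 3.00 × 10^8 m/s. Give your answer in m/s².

8.74 × 10^21 m/s²

r = n²a₀/Z = 3.81 × 10^-10 m, v = Zαc/n = 1.82 × 10^6 m/s
a = v²/r = (1.82 × 10^6)² / 3.81 × 10^-10 = 8.74 × 10^21 m/s²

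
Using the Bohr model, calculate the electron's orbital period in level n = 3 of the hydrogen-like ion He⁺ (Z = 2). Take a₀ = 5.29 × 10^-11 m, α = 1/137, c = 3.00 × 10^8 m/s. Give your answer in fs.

1.02 fs

r = n²a₀/Z = 3²·5.29 × 10^-11/2 = 2.38 × 10^-10 m
v = Zαc/n = 2·0.00730·3.00 × 10^8/3 = 1.46 × 10^6 m/s
T = 2πr/v = 1.02 × 10^-15 s = 1.02 fs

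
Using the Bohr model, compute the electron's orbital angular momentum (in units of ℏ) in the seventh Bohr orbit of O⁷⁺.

7

L_n = nℏ, so L/ℏ = n = 7.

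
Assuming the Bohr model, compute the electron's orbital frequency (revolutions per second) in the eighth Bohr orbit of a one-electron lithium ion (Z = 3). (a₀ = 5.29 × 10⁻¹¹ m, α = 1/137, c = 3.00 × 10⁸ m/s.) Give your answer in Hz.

r = n²a₀/Z = 1.13 × 10⁻⁹ m, v = Zαc/n = 8.21 × 10⁵ m/s
f = v/(2πr) = 1.16 × 10¹⁴ Hz

1.16 × 10¹⁴ Hz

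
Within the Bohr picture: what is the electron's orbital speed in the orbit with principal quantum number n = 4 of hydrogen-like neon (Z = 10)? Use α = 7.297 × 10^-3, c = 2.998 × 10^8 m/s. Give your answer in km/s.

v_n = Zαc/n = 10 × 0.007297 × 2.998 × 10^8 / 4
    = 5469 km/s

5469 km/s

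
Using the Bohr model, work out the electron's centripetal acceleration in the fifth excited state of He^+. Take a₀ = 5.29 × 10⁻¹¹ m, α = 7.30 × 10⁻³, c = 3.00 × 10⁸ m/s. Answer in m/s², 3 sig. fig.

5.60 × 10²⁰ m/s²

r = n²a₀/Z = 9.52 × 10⁻¹⁰ m, v = Zαc/n = 7.30 × 10⁵ m/s
a = v²/r = (7.30 × 10⁵)² / 9.52 × 10⁻¹⁰ = 5.60 × 10²⁰ m/s²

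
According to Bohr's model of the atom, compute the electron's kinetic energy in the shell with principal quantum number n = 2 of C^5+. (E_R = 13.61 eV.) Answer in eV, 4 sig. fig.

122.5 eV

For a Coulomb orbit the virial theorem gives K = −E_n.
E_n = −E_R·Z²/n², so K = E_R·Z²/n² = 13.61 × 6²/2² = 122.5 eV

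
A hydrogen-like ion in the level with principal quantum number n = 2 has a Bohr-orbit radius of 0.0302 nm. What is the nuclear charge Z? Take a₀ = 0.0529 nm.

r_n = n²a₀/Z ⇒ Z = n²a₀/r = 2² × 0.0529 / 0.0302 ≈ 7.01
Z = 7

7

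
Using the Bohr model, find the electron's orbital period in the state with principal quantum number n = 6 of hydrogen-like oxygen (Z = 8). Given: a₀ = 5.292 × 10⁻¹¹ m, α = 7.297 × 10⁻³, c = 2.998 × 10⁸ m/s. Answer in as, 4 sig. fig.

r = n²a₀/Z = 6²·5.292 × 10⁻¹¹/8 = 2.381 × 10⁻¹⁰ m
v = Zαc/n = 8·0.007297·2.998 × 10⁸/6 = 2.917 × 10⁶ m/s
T = 2πr/v = 5.130 × 10⁻¹⁶ s = 513.0 as

513.0 as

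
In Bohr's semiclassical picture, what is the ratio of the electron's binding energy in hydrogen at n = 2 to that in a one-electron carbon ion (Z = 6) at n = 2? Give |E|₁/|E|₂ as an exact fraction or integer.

1/36

|E| ∝ Z^2 · n^-2
|E|₁/|E|₂ = (1/6)^2 · (2/2)^-2 = 1/36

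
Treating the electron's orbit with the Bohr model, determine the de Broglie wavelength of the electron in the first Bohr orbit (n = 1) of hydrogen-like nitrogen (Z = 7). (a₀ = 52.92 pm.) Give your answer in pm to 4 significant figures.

47.50 pm

The Bohr quantisation condition is nλ = 2πr_n.
r_n = n²a₀/Z = 7.560 pm
λ = 2πr_n/n = 2π·7.560/1 = 47.50 pm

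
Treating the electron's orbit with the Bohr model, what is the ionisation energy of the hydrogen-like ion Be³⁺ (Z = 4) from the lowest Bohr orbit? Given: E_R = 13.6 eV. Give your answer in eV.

E_n = −E_R·Z²/n² = −13.6 × 4²/1² eV = -218 eV
Ionisation energy = −E_n = 218 eV

218 eV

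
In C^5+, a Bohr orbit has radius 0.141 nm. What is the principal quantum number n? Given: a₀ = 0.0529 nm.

r_n = n²a₀/Z ⇒ n² = rZ/a₀ = 0.141 × 6 / 0.0529 ≈ 15.99
n = 4

4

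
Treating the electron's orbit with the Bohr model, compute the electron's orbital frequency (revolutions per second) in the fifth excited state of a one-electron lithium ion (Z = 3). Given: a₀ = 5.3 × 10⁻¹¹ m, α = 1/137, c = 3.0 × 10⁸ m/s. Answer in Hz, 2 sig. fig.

2.7 × 10¹⁴ Hz

r = n²a₀/Z = 6.4 × 10⁻¹⁰ m, v = Zαc/n = 1.1 × 10⁶ m/s
f = v/(2πr) = 2.7 × 10¹⁴ Hz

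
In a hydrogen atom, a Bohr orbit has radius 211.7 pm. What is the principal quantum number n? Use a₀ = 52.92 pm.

r_n = n²a₀/Z ⇒ n² = rZ/a₀ = 211.7 × 1 / 52.92 ≈ 4.00
n = 2

2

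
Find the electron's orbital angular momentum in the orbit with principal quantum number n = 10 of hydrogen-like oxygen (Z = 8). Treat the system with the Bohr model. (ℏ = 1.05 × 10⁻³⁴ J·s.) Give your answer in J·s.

L_n = nℏ = 10 × 1.05 × 10⁻³⁴ = 1.05 × 10⁻³³ J·s

1.05 × 10⁻³³ J·s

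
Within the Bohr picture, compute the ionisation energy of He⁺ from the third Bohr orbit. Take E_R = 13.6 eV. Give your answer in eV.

6.04 eV

E_n = −E_R·Z²/n² = −13.6 × 2²/3² eV = -6.04 eV
Ionisation energy = −E_n = 6.04 eV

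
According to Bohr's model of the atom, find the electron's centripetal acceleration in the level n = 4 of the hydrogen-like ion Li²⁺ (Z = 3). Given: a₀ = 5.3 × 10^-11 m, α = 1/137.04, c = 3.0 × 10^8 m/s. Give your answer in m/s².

r = n²a₀/Z = 2.8 × 10^-10 m, v = Zαc/n = 1.6 × 10^6 m/s
a = v²/r = (1.6 × 10^6)² / 2.8 × 10^-10 = 9.5 × 10^21 m/s²

9.5 × 10^21 m/s²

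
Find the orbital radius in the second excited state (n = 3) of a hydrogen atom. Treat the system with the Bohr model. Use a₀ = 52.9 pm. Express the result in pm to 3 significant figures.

476 pm

r_n = n²a₀/Z = 3² × 52.9 / 1
    = 9 × 52.9 / 1 = 476 pm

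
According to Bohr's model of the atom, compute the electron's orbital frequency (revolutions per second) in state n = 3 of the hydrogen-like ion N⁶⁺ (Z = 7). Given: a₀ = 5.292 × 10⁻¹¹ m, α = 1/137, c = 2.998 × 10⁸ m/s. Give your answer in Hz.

1.194 × 10¹⁶ Hz

r = n²a₀/Z = 6.804 × 10⁻¹¹ m, v = Zαc/n = 5.106 × 10⁶ m/s
f = v/(2πr) = 1.194 × 10¹⁶ Hz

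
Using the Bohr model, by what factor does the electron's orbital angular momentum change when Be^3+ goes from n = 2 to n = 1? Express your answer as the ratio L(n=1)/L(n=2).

1/2

L = nℏ depends only on n, so L ∝ n.
L(n=1)/L(n=2) = (1/2)^1 = 1/2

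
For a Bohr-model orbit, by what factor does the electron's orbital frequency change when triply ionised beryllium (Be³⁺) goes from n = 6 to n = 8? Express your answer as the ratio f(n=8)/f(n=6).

f ∝ Z^2 · n^-3; with Z fixed, f ∝ n^-3.
f(n=8)/f(n=6) = (8/6)^-3 = 27/64

27/64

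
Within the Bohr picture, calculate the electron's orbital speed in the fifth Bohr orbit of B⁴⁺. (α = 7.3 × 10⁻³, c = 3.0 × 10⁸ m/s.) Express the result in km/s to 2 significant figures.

2200 km/s

v_n = Zαc/n = 5 × 0.0073 × 3.0 × 10⁸ / 5
    = 2200 km/s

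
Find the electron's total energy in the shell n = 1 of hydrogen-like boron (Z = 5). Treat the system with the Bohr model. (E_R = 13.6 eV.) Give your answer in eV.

-340 eV

E_n = −E_R·Z²/n² = −13.6 × 5²/1² = -340 eV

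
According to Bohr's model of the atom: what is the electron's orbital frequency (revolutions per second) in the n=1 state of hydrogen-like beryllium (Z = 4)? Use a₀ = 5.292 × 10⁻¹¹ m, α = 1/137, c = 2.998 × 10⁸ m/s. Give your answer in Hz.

r = n²a₀/Z = 1.323 × 10⁻¹¹ m, v = Zαc/n = 8.753 × 10⁶ m/s
f = v/(2πr) = 1.053 × 10¹⁷ Hz

1.053 × 10¹⁷ Hz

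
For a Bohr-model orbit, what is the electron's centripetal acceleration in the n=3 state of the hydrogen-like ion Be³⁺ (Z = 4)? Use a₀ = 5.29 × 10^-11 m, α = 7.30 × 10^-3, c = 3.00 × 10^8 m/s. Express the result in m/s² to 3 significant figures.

r = n²a₀/Z = 1.19 × 10^-10 m, v = Zαc/n = 2.92 × 10^6 m/s
a = v²/r = (2.92 × 10^6)² / 1.19 × 10^-10 = 7.16 × 10^22 m/s²

7.16 × 10^22 m/s²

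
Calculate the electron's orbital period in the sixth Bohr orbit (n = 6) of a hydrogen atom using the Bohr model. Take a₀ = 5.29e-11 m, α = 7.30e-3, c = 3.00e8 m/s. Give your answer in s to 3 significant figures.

3.28e-14 s

r = n²a₀/Z = 6²·5.29e-11/1 = 1.90e-9 m
v = Zαc/n = 1·0.00730·3.00e8/6 = 3.65e5 m/s
T = 2πr/v = 3.28e-14 s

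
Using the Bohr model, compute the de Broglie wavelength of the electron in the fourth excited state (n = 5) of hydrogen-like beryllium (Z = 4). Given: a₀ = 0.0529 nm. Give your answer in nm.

The Bohr quantisation condition is nλ = 2πr_n.
r_n = n²a₀/Z = 0.331 nm
λ = 2πr_n/n = 2π·0.331/5 = 0.415 nm

0.415 nm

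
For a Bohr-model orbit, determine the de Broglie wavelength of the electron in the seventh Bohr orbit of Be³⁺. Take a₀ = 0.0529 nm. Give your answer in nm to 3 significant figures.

0.582 nm

The Bohr quantisation condition is nλ = 2πr_n.
r_n = n²a₀/Z = 0.648 nm
λ = 2πr_n/n = 2π·0.648/7 = 0.582 nm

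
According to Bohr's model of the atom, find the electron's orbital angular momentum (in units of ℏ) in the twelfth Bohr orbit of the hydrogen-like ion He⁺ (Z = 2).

12

L_n = nℏ, so L/ℏ = n = 12.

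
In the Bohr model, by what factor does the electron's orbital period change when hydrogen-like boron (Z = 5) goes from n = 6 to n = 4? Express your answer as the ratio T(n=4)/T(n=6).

T ∝ Z^-2 · n^3; with Z fixed, T ∝ n^3.
T(n=4)/T(n=6) = (4/6)^3 = 8/27

8/27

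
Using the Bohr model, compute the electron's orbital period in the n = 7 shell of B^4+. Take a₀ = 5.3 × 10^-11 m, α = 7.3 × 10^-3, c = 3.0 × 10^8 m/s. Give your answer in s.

r = n²a₀/Z = 7²·5.3 × 10^-11/5 = 5.2 × 10^-10 m
v = Zαc/n = 5·0.0073·3.0 × 10^8/7 = 1.6 × 10^6 m/s
T = 2πr/v = 2.1 × 10^-15 s

2.1 × 10^-15 s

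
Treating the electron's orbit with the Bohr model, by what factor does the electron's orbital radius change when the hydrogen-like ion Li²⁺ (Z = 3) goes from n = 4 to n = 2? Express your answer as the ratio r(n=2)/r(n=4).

1/4

r ∝ Z^-1 · n^2; with Z fixed, r ∝ n^2.
r(n=2)/r(n=4) = (2/4)^2 = 1/4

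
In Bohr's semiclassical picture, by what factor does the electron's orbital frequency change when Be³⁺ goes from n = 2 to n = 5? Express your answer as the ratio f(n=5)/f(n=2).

f ∝ Z^2 · n^-3; with Z fixed, f ∝ n^-3.
f(n=5)/f(n=2) = (5/2)^-3 = 8/125

8/125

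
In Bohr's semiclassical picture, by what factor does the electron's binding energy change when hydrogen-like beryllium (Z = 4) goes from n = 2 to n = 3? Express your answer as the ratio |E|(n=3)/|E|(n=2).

|E| ∝ Z^2 · n^-2; with Z fixed, |E| ∝ n^-2.
|E|(n=3)/|E|(n=2) = (3/2)^-2 = 4/9

4/9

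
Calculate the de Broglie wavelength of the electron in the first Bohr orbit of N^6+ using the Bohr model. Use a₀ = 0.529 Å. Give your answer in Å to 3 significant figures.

0.475 Å

The Bohr quantisation condition is nλ = 2πr_n.
r_n = n²a₀/Z = 0.0756 Å
λ = 2πr_n/n = 2π·0.0756/1 = 0.475 Å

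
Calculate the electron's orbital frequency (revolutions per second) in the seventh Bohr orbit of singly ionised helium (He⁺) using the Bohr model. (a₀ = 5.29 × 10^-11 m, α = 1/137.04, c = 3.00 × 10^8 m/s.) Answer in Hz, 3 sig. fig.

7.68 × 10^13 Hz

r = n²a₀/Z = 1.30 × 10^-9 m, v = Zαc/n = 6.25 × 10^5 m/s
f = v/(2πr) = 7.68 × 10^13 Hz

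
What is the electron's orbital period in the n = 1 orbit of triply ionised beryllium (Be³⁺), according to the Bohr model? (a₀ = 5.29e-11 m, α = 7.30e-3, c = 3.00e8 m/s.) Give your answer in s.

r = n²a₀/Z = 1²·5.29e-11/4 = 1.32e-11 m
v = Zαc/n = 4·0.00730·3.00e8/1 = 8.76e6 m/s
T = 2πr/v = 9.49e-18 s

9.49e-18 s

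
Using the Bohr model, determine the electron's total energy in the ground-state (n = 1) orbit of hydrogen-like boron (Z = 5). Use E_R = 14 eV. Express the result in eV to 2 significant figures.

E_n = −E_R·Z²/n² = −14 × 5²/1² = -350 eV

-350 eV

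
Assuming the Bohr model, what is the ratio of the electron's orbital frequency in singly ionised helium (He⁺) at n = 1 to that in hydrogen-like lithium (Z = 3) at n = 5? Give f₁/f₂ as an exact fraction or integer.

f ∝ Z^2 · n^-3
f₁/f₂ = (2/3)^2 · (1/5)^-3 = 500/9

500/9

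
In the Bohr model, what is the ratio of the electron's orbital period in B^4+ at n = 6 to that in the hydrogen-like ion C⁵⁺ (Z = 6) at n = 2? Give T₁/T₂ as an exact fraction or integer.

972/25

T ∝ Z^-2 · n^3
T₁/T₂ = (5/6)^-2 · (6/2)^3 = 972/25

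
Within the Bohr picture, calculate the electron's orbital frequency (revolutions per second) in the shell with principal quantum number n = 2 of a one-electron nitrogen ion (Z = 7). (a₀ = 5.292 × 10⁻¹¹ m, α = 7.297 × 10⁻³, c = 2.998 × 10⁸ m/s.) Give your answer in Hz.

4.030 × 10¹⁶ Hz

r = n²a₀/Z = 3.024 × 10⁻¹¹ m, v = Zαc/n = 7.657 × 10⁶ m/s
f = v/(2πr) = 4.030 × 10¹⁶ Hz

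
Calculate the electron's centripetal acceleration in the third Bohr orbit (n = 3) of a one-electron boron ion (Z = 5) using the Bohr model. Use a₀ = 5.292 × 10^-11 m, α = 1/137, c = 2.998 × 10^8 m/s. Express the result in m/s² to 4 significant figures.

r = n²a₀/Z = 9.526 × 10^-11 m, v = Zαc/n = 3.647 × 10^6 m/s
a = v²/r = (3.647 × 10^6)² / 9.526 × 10^-11 = 1.396 × 10^23 m/s²

1.396 × 10^23 m/s²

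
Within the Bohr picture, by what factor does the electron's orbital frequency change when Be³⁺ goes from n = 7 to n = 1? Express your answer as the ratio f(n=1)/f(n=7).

f ∝ Z^2 · n^-3; with Z fixed, f ∝ n^-3.
f(n=1)/f(n=7) = (1/7)^-3 = 343

343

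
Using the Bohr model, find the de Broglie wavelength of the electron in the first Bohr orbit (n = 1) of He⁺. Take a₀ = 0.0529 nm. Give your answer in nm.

0.166 nm

The Bohr quantisation condition is nλ = 2πr_n.
r_n = n²a₀/Z = 0.0265 nm
λ = 2πr_n/n = 2π·0.0265/1 = 0.166 nm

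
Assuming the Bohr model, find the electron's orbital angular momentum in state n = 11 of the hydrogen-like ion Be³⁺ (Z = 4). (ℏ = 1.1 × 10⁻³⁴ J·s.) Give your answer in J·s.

1.2 × 10⁻³³ J·s

L_n = nℏ = 11 × 1.1 × 10⁻³⁴ = 1.2 × 10⁻³³ J·s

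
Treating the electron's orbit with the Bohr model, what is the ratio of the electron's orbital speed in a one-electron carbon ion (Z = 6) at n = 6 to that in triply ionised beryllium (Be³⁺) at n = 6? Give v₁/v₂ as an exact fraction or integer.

3/2

v ∝ Z^1 · n^-1
v₁/v₂ = (6/4)^1 · (6/6)^-1 = 3/2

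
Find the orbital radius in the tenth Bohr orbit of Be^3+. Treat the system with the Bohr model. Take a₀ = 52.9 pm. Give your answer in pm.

1320 pm

r_n = n²a₀/Z = 10² × 52.9 / 4
    = 100 × 52.9 / 4 = 1320 pm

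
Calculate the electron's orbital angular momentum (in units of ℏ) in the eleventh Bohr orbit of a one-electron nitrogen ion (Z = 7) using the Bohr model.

11

L_n = nℏ, so L/ℏ = n = 11.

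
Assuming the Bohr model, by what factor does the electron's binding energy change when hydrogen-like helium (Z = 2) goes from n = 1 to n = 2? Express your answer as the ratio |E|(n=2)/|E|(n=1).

|E| ∝ Z^2 · n^-2; with Z fixed, |E| ∝ n^-2.
|E|(n=2)/|E|(n=1) = (2/1)^-2 = 1/4

1/4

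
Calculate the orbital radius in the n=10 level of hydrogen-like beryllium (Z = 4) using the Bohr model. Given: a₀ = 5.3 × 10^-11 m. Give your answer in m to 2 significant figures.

1.3 × 10^-9 m

r_n = n²a₀/Z = 10² × 5.3 × 10^-11 / 4
    = 100 × 5.3 × 10^-11 / 4 = 1.3 × 10^-9 m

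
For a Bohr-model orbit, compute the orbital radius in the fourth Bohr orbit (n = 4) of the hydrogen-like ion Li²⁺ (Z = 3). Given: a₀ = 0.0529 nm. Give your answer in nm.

r_n = n²a₀/Z = 4² × 0.0529 / 3
    = 16 × 0.0529 / 3 = 0.282 nm

0.282 nm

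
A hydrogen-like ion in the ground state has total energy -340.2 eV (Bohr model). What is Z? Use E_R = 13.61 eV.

5

E_n = −E_R Z²/n² ⇒ Z² = −E_n n²/E_R = 340.2 × 1² / 13.61 ≈ 25.00
Z = 5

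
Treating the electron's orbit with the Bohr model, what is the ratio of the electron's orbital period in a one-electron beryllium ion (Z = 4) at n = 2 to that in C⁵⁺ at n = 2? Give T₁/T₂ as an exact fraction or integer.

9/4

T ∝ Z^-2 · n^3
T₁/T₂ = (4/6)^-2 · (2/2)^3 = 9/4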